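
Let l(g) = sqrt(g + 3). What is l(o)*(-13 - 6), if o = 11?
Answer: -19*sqrt(14) ≈ -71.092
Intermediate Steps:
l(g) = sqrt(3 + g)
l(o)*(-13 - 6) = sqrt(3 + 11)*(-13 - 6) = sqrt(14)*(-19) = -19*sqrt(14)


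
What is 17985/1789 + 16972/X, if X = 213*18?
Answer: 49658699/3429513 ≈ 14.480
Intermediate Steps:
X = 3834
17985/1789 + 16972/X = 17985/1789 + 16972/3834 = 17985*(1/1789) + 16972*(1/3834) = 17985/1789 + 8486/1917 = 49658699/3429513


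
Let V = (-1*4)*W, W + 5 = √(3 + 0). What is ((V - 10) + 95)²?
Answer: 11073 - 840*√3 ≈ 9618.1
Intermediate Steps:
W = -5 + √3 (W = -5 + √(3 + 0) = -5 + √3 ≈ -3.2679)
V = 20 - 4*√3 (V = (-1*4)*(-5 + √3) = -4*(-5 + √3) = 20 - 4*√3 ≈ 13.072)
((V - 10) + 95)² = (((20 - 4*√3) - 10) + 95)² = ((10 - 4*√3) + 95)² = (105 - 4*√3)²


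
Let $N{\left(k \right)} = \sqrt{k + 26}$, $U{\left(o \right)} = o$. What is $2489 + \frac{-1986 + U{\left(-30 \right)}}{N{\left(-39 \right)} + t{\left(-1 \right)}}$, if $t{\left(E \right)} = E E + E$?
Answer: $2489 + \frac{2016 i \sqrt{13}}{13} \approx 2489.0 + 559.14 i$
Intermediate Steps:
$t{\left(E \right)} = E + E^{2}$ ($t{\left(E \right)} = E^{2} + E = E + E^{2}$)
$N{\left(k \right)} = \sqrt{26 + k}$
$2489 + \frac{-1986 + U{\left(-30 \right)}}{N{\left(-39 \right)} + t{\left(-1 \right)}} = 2489 + \frac{-1986 - 30}{\sqrt{26 - 39} - \left(1 - 1\right)} = 2489 - \frac{2016}{\sqrt{-13} - 0} = 2489 - \frac{2016}{i \sqrt{13} + 0} = 2489 - \frac{2016}{i \sqrt{13}} = 2489 - 2016 \left(- \frac{i \sqrt{13}}{13}\right) = 2489 + \frac{2016 i \sqrt{13}}{13}$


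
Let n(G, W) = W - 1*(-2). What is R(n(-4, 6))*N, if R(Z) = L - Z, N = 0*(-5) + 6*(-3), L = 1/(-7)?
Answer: 1026/7 ≈ 146.57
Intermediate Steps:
L = -⅐ (L = 1*(-⅐) = -⅐ ≈ -0.14286)
n(G, W) = 2 + W (n(G, W) = W + 2 = 2 + W)
N = -18 (N = 0 - 18 = -18)
R(Z) = -⅐ - Z
R(n(-4, 6))*N = (-⅐ - (2 + 6))*(-18) = (-⅐ - 1*8)*(-18) = (-⅐ - 8)*(-18) = -57/7*(-18) = 1026/7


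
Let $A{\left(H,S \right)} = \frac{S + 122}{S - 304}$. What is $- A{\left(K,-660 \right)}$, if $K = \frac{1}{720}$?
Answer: $- \frac{269}{482} \approx -0.55809$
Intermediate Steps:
$K = \frac{1}{720} \approx 0.0013889$
$A{\left(H,S \right)} = \frac{122 + S}{-304 + S}$
$- A{\left(K,-660 \right)} = - \frac{122 - 660}{-304 - 660} = - \frac{-538}{-964} = - \frac{\left(-1\right) \left(-538\right)}{964} = \left(-1\right) \frac{269}{482} = - \frac{269}{482}$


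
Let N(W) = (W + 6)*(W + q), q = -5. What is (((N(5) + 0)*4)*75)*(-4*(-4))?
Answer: 0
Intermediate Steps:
N(W) = (-5 + W)*(6 + W) (N(W) = (W + 6)*(W - 5) = (6 + W)*(-5 + W) = (-5 + W)*(6 + W))
(((N(5) + 0)*4)*75)*(-4*(-4)) = ((((-30 + 5 + 5²) + 0)*4)*75)*(-4*(-4)) = ((((-30 + 5 + 25) + 0)*4)*75)*16 = (((0 + 0)*4)*75)*16 = ((0*4)*75)*16 = (0*75)*16 = 0*16 = 0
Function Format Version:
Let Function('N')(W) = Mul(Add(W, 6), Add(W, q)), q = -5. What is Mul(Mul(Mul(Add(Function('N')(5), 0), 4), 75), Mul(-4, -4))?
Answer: 0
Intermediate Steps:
Function('N')(W) = Mul(Add(-5, W), Add(6, W)) (Function('N')(W) = Mul(Add(W, 6), Add(W, -5)) = Mul(Add(6, W), Add(-5, W)) = Mul(Add(-5, W), Add(6, W)))
Mul(Mul(Mul(Add(Function('N')(5), 0), 4), 75), Mul(-4, -4)) = Mul(Mul(Mul(Add(Add(-30, 5, Pow(5, 2)), 0), 4), 75), Mul(-4, -4)) = Mul(Mul(Mul(Add(Add(-30, 5, 25), 0), 4), 75), 16) = Mul(Mul(Mul(Add(0, 0), 4), 75), 16) = Mul(Mul(Mul(0, 4), 75), 16) = Mul(Mul(0, 75), 16) = Mul(0, 16) = 0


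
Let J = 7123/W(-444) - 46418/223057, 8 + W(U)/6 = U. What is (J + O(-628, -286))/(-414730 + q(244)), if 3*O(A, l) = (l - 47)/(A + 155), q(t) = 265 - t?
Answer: 743915561747/118661584525906488 ≈ 6.2692e-6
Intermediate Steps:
W(U) = -48 + 6*U
J = -1714720627/604930584 (J = 7123/(-48 + 6*(-444)) - 46418/223057 = 7123/(-48 - 2664) - 46418*1/223057 = 7123/(-2712) - 46418/223057 = 7123*(-1/2712) - 46418/223057 = -7123/2712 - 46418/223057 = -1714720627/604930584 ≈ -2.8346)
O(A, l) = (-47 + l)/(3*(155 + A)) (O(A, l) = ((l - 47)/(A + 155))/3 = ((-47 + l)/(155 + A))/3 = (-47 + l)/(3*(155 + A)))
(J + O(-628, -286))/(-414730 + q(244)) = (-1714720627/604930584 + (-47 - 286)/(3*(155 - 628)))/(-414730 + (265 - 1*244)) = (-1714720627/604930584 + (⅓)*(-333)/(-473))/(-414730 + (265 - 244)) = (-1714720627/604930584 + (⅓)*(-1/473)*(-333))/(-414730 + 21) = (-1714720627/604930584 + 111/473)/(-414709) = -743915561747/286132166232*(-1/414709) = 743915561747/118661584525906488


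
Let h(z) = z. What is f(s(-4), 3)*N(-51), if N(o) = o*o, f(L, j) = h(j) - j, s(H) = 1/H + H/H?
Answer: 0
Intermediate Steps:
s(H) = 1 + 1/H (s(H) = 1/H + 1 = 1 + 1/H)
f(L, j) = 0 (f(L, j) = j - j = 0)
N(o) = o²
f(s(-4), 3)*N(-51) = 0*(-51)² = 0*2601 = 0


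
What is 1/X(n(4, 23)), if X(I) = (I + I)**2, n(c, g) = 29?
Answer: 1/3364 ≈ 0.00029727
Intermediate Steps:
X(I) = 4*I**2 (X(I) = (2*I)**2 = 4*I**2)
1/X(n(4, 23)) = 1/(4*29**2) = 1/(4*841) = 1/3364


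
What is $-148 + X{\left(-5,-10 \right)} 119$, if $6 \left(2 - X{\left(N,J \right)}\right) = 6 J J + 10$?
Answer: $- \frac{36025}{3} \approx -12008.0$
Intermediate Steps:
$X{\left(N,J \right)} = \frac{1}{3} - J^{2}$ ($X{\left(N,J \right)} = 2 - \frac{6 J J + 10}{6} = 2 - \frac{6 J^{2} + 10}{6} = 2 - \frac{10 + 6 J^{2}}{6} = 2 - \left(\frac{5}{3} + J^{2}\right) = \frac{1}{3} - J^{2}$)
$-148 + X{\left(-5,-10 \right)} 119 = -148 + \left(\frac{1}{3} - \left(-10\right)^{2}\right) 119 = -148 + \left(\frac{1}{3} - 100\right) 119 = -148 - \frac{35581}{3} = - \frac{36025}{3}$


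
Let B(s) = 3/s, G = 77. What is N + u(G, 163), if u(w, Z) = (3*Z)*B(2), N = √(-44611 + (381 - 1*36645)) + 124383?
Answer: 250233/2 + 5*I*√3235 ≈ 1.2512e+5 + 284.39*I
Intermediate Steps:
N = 124383 + 5*I*√3235 (N = √(-44611 + (381 - 36645)) + 124383 = √(-44611 - 36264) + 124383 = √(-80875) + 124383 = 5*I*√3235 + 124383 = 124383 + 5*I*√3235 ≈ 1.2438e+5 + 284.39*I)
u(w, Z) = 9*Z/2 (u(w, Z) = (3*Z)*(3/2) = 9*Z/2)
N + u(G, 163) = (124383 + 5*I*√3235) + (9/2)*163 = (124383 + 5*I*√3235) + 1467/2 = 250233/2 + 5*I*√3235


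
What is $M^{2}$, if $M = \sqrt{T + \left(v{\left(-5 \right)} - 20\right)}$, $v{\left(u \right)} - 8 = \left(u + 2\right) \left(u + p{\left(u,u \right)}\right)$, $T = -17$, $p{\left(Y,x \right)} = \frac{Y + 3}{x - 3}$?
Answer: $- \frac{59}{4} \approx -14.75$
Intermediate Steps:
$p{\left(Y,x \right)} = \frac{3 + Y}{-3 + x}$
$v{\left(u \right)} = 8 + \left(2 + u\right) \left(u + \frac{3 + u}{-3 + u}\right)$ ($v{\left(u \right)} = 8 + \left(u + 2\right) \left(u + \frac{3 + u}{-3 + u}\right) = 8 + \left(2 + u\right) \left(u + \frac{3 + u}{-3 + u}\right)$)
$M = \frac{i \sqrt{59}}{2}$ ($M = \sqrt{-17 - \left(20 - \frac{-18 + \left(-5\right)^{3} + 7 \left(-5\right)}{-3 - 5}\right)} = \sqrt{-17 - \left(20 - \frac{-18 - 125 - 35}{-8}\right)} = \sqrt{-17 - - \frac{9}{4}} = \sqrt{-17 + \left(\frac{89}{4} - 20\right)} = \sqrt{-17 + \frac{9}{4}} = \sqrt{- \frac{59}{4}} = \frac{i \sqrt{59}}{2} \approx 3.8406 i$)
$M^{2} = \left(\frac{i \sqrt{59}}{2}\right)^{2} = - \frac{59}{4}$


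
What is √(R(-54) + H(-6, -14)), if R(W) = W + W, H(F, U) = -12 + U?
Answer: I*√134 ≈ 11.576*I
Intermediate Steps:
R(W) = 2*W
√(R(-54) + H(-6, -14)) = √(2*(-54) + (-12 - 14)) = √(-108 - 26) = √(-134) = I*√134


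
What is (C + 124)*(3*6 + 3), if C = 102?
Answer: 4746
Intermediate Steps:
(C + 124)*(3*6 + 3) = (102 + 124)*(3*6 + 3) = 226*(18 + 3) = 226*21 = 4746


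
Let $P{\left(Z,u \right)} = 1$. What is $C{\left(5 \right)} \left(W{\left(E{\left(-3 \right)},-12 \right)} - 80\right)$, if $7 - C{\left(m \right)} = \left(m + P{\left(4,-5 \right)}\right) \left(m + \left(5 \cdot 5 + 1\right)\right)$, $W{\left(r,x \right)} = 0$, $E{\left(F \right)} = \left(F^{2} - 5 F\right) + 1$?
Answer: $14320$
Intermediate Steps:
$E{\left(F \right)} = 1 + F^{2} - 5 F$
$C{\left(m \right)} = 7 - \left(1 + m\right) \left(26 + m\right)$ ($C{\left(m \right)} = 7 - \left(m + 1\right) \left(m + \left(5 \cdot 5 + 1\right)\right) = 7 - \left(1 + m\right) \left(m + \left(25 + 1\right)\right) = 7 - \left(1 + m\right) \left(m + 26\right) = 7 - \left(1 + m\right) \left(26 + m\right)$)
$C{\left(5 \right)} \left(W{\left(E{\left(-3 \right)},-12 \right)} - 80\right) = \left(-19 - 5^{2} - 135\right) \left(0 - 80\right) = \left(-19 - 25 - 135\right) \left(-80\right) = \left(-179\right) \left(-80\right) = 14320$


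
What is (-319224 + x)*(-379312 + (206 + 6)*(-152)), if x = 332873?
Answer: -5617054864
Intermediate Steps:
(-319224 + x)*(-379312 + (206 + 6)*(-152)) = (-319224 + 332873)*(-379312 + (206 + 6)*(-152)) = 13649*(-379312 + 212*(-152)) = 13649*(-379312 - 32224) = 13649*(-411536) = -5617054864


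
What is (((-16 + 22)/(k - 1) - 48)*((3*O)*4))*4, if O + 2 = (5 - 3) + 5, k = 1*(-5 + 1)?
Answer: -11808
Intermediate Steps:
k = -4 (k = 1*(-4) = -4)
O = 5 (O = -2 + ((5 - 3) + 5) = -2 + (2 + 5) = -2 + 7 = 5)
(((-16 + 22)/(k - 1) - 48)*((3*O)*4))*4 = (((-16 + 22)/(-4 - 1) - 48)*((3*5)*4))*4 = ((6/(-5) - 48)*(15*4))*4 = ((6*(-⅕) - 48)*60)*4 = ((-6/5 - 48)*60)*4 = -246/5*60*4 = -2952*4 = -11808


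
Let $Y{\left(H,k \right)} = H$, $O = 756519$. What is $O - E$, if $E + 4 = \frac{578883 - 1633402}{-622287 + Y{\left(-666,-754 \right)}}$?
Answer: $\frac{24804064100}{32787} \approx 7.5652 \cdot 10^{5}$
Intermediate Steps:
$E = - \frac{75647}{32787}$ ($E = -4 + \frac{578883 - 1633402}{-622287 - 666} = -4 - \frac{1054519}{-622953} = -4 - - \frac{55501}{32787} = -4 + \frac{55501}{32787} = - \frac{75647}{32787} \approx -2.3072$)
$O - E = 756519 - - \frac{75647}{32787} = 756519 + \frac{75647}{32787} = \frac{24804064100}{32787}$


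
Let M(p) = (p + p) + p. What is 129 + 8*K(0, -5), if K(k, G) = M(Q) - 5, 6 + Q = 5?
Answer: 65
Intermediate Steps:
Q = -1 (Q = -6 + 5 = -1)
M(p) = 3*p (M(p) = 2*p + p = 3*p)
K(k, G) = -8 (K(k, G) = 3*(-1) - 5 = -3 - 5 = -8)
129 + 8*K(0, -5) = 129 + 8*(-8) = 129 - 64 = 65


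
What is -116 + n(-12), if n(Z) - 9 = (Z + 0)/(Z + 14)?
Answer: -113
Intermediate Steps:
n(Z) = 9 + Z/(14 + Z) (n(Z) = 9 + (Z + 0)/(Z + 14) = 9 + Z/(14 + Z))
-116 + n(-12) = -116 + 2*(63 + 5*(-12))/(14 - 12) = -116 + 2*(63 - 60)/2 = -116 + 2*(1/2)*3 = -116 + 3 = -113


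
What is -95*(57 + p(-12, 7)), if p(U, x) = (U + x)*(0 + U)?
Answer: -11115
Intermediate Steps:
p(U, x) = U*(U + x) (p(U, x) = (U + x)*U = U*(U + x))
-95*(57 + p(-12, 7)) = -95*(57 - 12*(-12 + 7)) = -95*(57 - 12*(-5)) = -95*(57 + 60) = -95*117 = -11115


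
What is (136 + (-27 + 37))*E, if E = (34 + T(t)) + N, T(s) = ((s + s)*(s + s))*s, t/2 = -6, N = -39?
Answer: -1009882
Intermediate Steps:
t = -12 (t = 2*(-6) = -12)
T(s) = 4*s³ (T(s) = ((2*s)*(2*s))*s = (4*s²)*s = 4*s³)
E = -6917 (E = (34 + 4*(-12)³) - 39 = (34 + 4*(-1728)) - 39 = (34 - 6912) - 39 = -6878 - 39 = -6917)
(136 + (-27 + 37))*E = (136 + (-27 + 37))*(-6917) = (136 + 10)*(-6917) = 146*(-6917) = -1009882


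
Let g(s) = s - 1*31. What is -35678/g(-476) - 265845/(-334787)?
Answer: 12079314001/169737009 ≈ 71.165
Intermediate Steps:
g(s) = -31 + s (g(s) = s - 31 = -31 + s)
-35678/g(-476) - 265845/(-334787) = -35678/(-31 - 476) - 265845/(-334787) = -35678/(-507) - 265845*(-1/334787) = -35678*(-1/507) + 265845/334787 = 35678/507 + 265845/334787 = 12079314001/169737009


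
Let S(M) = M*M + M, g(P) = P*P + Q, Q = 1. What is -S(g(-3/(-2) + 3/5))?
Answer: -346781/10000 ≈ -34.678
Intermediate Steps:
g(P) = 1 + P² (g(P) = P*P + 1 = P² + 1 = 1 + P²)
S(M) = M + M² (S(M) = M² + M = M + M²)
-S(g(-3/(-2) + 3/5)) = -(1 + (-3/(-2) + 3/5)²)*(1 + (1 + (-3/(-2) + 3/5)²)) = -(1 + (-3*(-½) + 3*(⅕))²)*(1 + (1 + (-3*(-½) + 3*(⅕))²)) = -(1 + (3/2 + ⅗)²)*(1 + (1 + (3/2 + ⅗)²)) = -(1 + (21/10)²)*(1 + (1 + (21/10)²)) = -(1 + 441/100)*(1 + (1 + 441/100)) = -541*(1 + 541/100)/100 = -541*641/(100*100) = -1*346781/10000 = -346781/10000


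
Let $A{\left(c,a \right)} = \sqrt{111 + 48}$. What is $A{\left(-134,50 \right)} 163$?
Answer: $163 \sqrt{159} \approx 2055.4$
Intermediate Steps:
$A{\left(c,a \right)} = \sqrt{159}$
$A{\left(-134,50 \right)} 163 = \sqrt{159} \cdot 163 = 163 \sqrt{159}$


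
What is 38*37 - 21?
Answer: 1385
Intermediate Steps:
38*37 - 21 = 1406 - 21 = 1385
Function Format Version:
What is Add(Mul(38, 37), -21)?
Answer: 1385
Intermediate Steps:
Add(Mul(38, 37), -21) = Add(1406, -21) = 1385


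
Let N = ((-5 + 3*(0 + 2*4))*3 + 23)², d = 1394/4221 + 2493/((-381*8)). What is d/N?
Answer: -2091347/27446630400 ≈ -7.6197e-5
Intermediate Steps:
d = -2091347/4288536 (d = 1394*(1/4221) + 2493/(-3048) = 1394/4221 + 2493*(-1/3048) = 1394/4221 - 831/1016 = -2091347/4288536 ≈ -0.48766)
N = 6400 (N = ((-5 + 3*(0 + 8))*3 + 23)² = ((-5 + 3*8)*3 + 23)² = ((-5 + 24)*3 + 23)² = (19*3 + 23)² = (57 + 23)² = 80² = 6400)
d/N = -2091347/4288536/6400 = -2091347/4288536*1/6400 = -2091347/27446630400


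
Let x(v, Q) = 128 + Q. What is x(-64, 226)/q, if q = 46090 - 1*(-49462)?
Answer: 177/47776 ≈ 0.0037048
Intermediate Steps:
q = 95552 (q = 46090 + 49462 = 95552)
x(-64, 226)/q = (128 + 226)/95552 = 354*(1/95552) = 177/47776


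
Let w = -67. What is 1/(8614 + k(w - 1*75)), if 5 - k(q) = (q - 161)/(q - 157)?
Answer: 299/2576778 ≈ 0.00011604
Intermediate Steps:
k(q) = 5 - (-161 + q)/(-157 + q) (k(q) = 5 - (q - 161)/(q - 157) = 5 - (-161 + q)/(-157 + q))
1/(8614 + k(w - 1*75)) = 1/(8614 + 4*(-156 + (-67 - 1*75))/(-157 + (-67 - 1*75))) = 1/(8614 + 4*(-156 + (-67 - 75))/(-157 + (-67 - 75))) = 1/(8614 + 4*(-156 - 142)/(-157 - 142)) = 1/(8614 + 4*(-298)/(-299)) = 1/(8614 + 4*(-1/299)*(-298)) = 1/(8614 + 1192/299) = 1/(2576778/299) = 299/2576778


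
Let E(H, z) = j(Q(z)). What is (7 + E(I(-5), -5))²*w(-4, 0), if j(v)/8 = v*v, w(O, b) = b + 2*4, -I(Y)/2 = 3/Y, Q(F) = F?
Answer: 342792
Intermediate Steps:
I(Y) = -6/Y
w(O, b) = 8 + b (w(O, b) = b + 8 = 8 + b)
j(v) = 8*v² (j(v) = 8*(v*v) = 8*v²)
E(H, z) = 8*z²
(7 + E(I(-5), -5))²*w(-4, 0) = (7 + 8*(-5)²)²*(8 + 0) = (7 + 8*25)²*8 = (7 + 200)²*8 = 207²*8 = 42849*8 = 342792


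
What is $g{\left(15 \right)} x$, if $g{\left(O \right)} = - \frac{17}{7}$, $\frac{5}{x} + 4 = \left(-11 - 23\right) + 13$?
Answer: $\frac{17}{35} \approx 0.48571$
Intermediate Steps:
$x = - \frac{1}{5}$ ($x = \frac{5}{-4 + \left(\left(-11 - 23\right) + 13\right)} = \frac{5}{-4 + \left(-34 + 13\right)} = \frac{5}{-4 - 21} = \frac{5}{-25} = 5 \left(- \frac{1}{25}\right) = - \frac{1}{5} \approx -0.2$)
$g{\left(O \right)} = - \frac{17}{7}$ ($g{\left(O \right)} = \left(-17\right) \frac{1}{7} = - \frac{17}{7}$)
$g{\left(15 \right)} x = \left(- \frac{17}{7}\right) \left(- \frac{1}{5}\right) = \frac{17}{35}$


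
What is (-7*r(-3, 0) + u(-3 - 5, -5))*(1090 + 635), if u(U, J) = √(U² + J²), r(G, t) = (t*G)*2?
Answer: 1725*√89 ≈ 16274.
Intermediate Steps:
r(G, t) = 2*G*t (r(G, t) = (G*t)*2 = 2*G*t)
u(U, J) = √(J² + U²)
(-7*r(-3, 0) + u(-3 - 5, -5))*(1090 + 635) = (-14*(-3)*0 + √((-5)² + (-3 - 5)²))*(1090 + 635) = (-7*0 + √(25 + (-8)²))*1725 = (0 + √(25 + 64))*1725 = (0 + √89)*1725 = √89*1725 = 1725*√89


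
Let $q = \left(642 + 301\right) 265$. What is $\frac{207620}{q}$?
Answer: $\frac{41524}{49979} \approx 0.83083$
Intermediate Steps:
$q = 249895$ ($q = 943 \cdot 265 = 249895$)
$\frac{207620}{q} = \frac{207620}{249895} = 207620 \cdot \frac{1}{249895} = \frac{41524}{49979}$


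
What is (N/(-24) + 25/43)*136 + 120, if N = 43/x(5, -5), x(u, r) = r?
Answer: 159833/645 ≈ 247.80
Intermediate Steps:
N = -43/5 (N = 43/(-5) = 43*(-1/5) = -43/5 ≈ -8.6000)
(N/(-24) + 25/43)*136 + 120 = (-43/5/(-24) + 25/43)*136 + 120 = (-43/5*(-1/24) + 25*(1/43))*136 + 120 = (43/120 + 25/43)*136 + 120 = (4849/5160)*136 + 120 = 82433/645 + 120 = 159833/645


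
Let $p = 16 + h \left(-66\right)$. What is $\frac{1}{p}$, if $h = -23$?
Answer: $\frac{1}{1534} \approx 0.00065189$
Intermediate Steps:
$p = 1534$ ($p = 16 - -1518 = 16 + 1518 = 1534$)
$\frac{1}{p} = \frac{1}{1534}$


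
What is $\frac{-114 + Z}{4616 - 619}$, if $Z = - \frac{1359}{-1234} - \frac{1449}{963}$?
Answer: $- \frac{15105593}{527755886} \approx -0.028622$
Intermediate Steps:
$Z = - \frac{53261}{132038}$ ($Z = \left(-1359\right) \left(- \frac{1}{1234}\right) - \frac{161}{107} = \frac{1359}{1234} - \frac{161}{107} = - \frac{53261}{132038} \approx -0.40338$)
$\frac{-114 + Z}{4616 - 619} = \frac{-114 - \frac{53261}{132038}}{4616 - 619} = - \frac{15105593}{132038 \cdot 3997} = \left(- \frac{15105593}{132038}\right) \frac{1}{3997} = - \frac{15105593}{527755886}$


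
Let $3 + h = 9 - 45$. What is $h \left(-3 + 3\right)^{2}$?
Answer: $0$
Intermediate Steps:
$h = -39$ ($h = -3 + \left(9 - 45\right) = -3 - 36 = -39$)
$h \left(-3 + 3\right)^{2} = - 39 \left(-3 + 3\right)^{2} = - 39 \cdot 0^{2} = \left(-39\right) 0 = 0$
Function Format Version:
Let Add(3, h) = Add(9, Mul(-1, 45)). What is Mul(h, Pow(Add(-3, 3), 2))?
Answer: 0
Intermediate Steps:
h = -39 (h = Add(-3, Add(9, Mul(-1, 45))) = Add(-3, Add(9, -45)) = Add(-3, -36) = -39)
Mul(h, Pow(Add(-3, 3), 2)) = Mul(-39, Pow(Add(-3, 3), 2)) = Mul(-39, Pow(0, 2)) = Mul(-39, 0) = 0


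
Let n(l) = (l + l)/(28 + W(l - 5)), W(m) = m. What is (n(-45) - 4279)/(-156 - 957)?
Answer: 47024/12243 ≈ 3.8409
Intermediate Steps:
n(l) = 2*l/(23 + l) (n(l) = (l + l)/(28 + (l - 5)) = (2*l)/(28 + (-5 + l)) = (2*l)/(23 + l) = 2*l/(23 + l))
(n(-45) - 4279)/(-156 - 957) = (2*(-45)/(23 - 45) - 4279)/(-156 - 957) = (2*(-45)/(-22) - 4279)/(-1113) = (2*(-45)*(-1/22) - 4279)*(-1/1113) = (45/11 - 4279)*(-1/1113) = -47024/11*(-1/1113) = 47024/12243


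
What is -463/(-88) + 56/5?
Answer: 7243/440 ≈ 16.461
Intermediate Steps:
-463/(-88) + 56/5 = -463*(-1/88) + 56*(1/5) = 463/88 + 56/5 = 7243/440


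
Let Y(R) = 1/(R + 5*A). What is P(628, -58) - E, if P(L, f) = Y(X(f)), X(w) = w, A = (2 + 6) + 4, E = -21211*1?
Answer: 42423/2 ≈ 21212.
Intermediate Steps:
E = -21211
A = 12 (A = 8 + 4 = 12)
Y(R) = 1/(60 + R) (Y(R) = 1/(R + 5*12) = 1/(R + 60) = 1/(60 + R))
P(L, f) = 1/(60 + f)
P(628, -58) - E = 1/(60 - 58) - 1*(-21211) = 1/2 + 21211 = 42423/2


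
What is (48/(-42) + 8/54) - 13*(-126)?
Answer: 309394/189 ≈ 1637.0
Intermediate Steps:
(48/(-42) + 8/54) - 13*(-126) = (48*(-1/42) + 8*(1/54)) + 1638 = (-8/7 + 4/27) + 1638 = -188/189 + 1638 = 309394/189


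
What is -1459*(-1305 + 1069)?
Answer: 344324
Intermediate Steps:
-1459*(-1305 + 1069) = -1459*(-236) = 344324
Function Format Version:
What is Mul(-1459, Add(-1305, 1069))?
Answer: 344324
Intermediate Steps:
Mul(-1459, Add(-1305, 1069)) = Mul(-1459, -236) = 344324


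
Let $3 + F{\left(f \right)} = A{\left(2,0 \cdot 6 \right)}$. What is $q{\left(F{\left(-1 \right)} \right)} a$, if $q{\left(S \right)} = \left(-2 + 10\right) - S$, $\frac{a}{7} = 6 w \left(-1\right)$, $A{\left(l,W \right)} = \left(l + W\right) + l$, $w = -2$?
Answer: $588$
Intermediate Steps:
$A{\left(l,W \right)} = W + 2 l$ ($A{\left(l,W \right)} = \left(W + l\right) + l = W + 2 l$)
$F{\left(f \right)} = 1$ ($F{\left(f \right)} = -3 + \left(0 \cdot 6 + 2 \cdot 2\right) = -3 + \left(0 + 4\right) = -3 + 4 = 1$)
$a = 84$ ($a = 7 \cdot 6 \left(-2\right) \left(-1\right) = 7 \left(\left(-12\right) \left(-1\right)\right) = 7 \cdot 12 = 84$)
$q{\left(S \right)} = 8 - S$
$q{\left(F{\left(-1 \right)} \right)} a = \left(8 - 1\right) 84 = 7 \cdot 84 = 588$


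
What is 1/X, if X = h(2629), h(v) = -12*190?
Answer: -1/2280 ≈ -0.00043860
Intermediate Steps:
h(v) = -2280
X = -2280
1/X = 1/(-2280) = -1/2280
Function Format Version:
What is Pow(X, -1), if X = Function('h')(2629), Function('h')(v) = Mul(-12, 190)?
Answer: Rational(-1, 2280) ≈ -0.00043860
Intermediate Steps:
Function('h')(v) = -2280
X = -2280
Pow(X, -1) = Pow(-2280, -1) = Rational(-1, 2280)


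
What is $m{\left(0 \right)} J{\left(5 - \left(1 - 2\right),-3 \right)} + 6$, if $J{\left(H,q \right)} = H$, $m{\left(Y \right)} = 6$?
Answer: $42$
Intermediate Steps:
$m{\left(0 \right)} J{\left(5 - \left(1 - 2\right),-3 \right)} + 6 = 6 \left(5 - \left(1 - 2\right)\right) + 6 = 6 \left(5 - -1\right) + 6 = 6 \left(5 + 1\right) + 6 = 6 \cdot 6 + 6 = 36 + 6 = 42$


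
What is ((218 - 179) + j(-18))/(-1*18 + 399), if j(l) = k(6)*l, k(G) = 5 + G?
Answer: -53/127 ≈ -0.41732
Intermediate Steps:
j(l) = 11*l (j(l) = (5 + 6)*l = 11*l)
((218 - 179) + j(-18))/(-1*18 + 399) = ((218 - 179) + 11*(-18))/(-1*18 + 399) = (39 - 198)/(-18 + 399) = -159/381 = -159*1/381 = -53/127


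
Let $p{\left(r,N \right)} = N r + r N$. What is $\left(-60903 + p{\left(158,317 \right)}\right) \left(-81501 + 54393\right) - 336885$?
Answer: $-1064840937$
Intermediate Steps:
$p{\left(r,N \right)} = 2 N r$ ($p{\left(r,N \right)} = N r + N r = 2 N r$)
$\left(-60903 + p{\left(158,317 \right)}\right) \left(-81501 + 54393\right) - 336885 = \left(-60903 + 2 \cdot 317 \cdot 158\right) \left(-81501 + 54393\right) - 336885 = \left(-60903 + 100172\right) \left(-27108\right) - 336885 = 39269 \left(-27108\right) - 336885 = -1064504052 - 336885 = -1064840937$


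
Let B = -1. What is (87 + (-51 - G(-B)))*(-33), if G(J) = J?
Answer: -1155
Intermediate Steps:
(87 + (-51 - G(-B)))*(-33) = (87 + (-51 - (-1)*(-1)))*(-33) = (87 + (-51 - 1*1))*(-33) = (87 + (-51 - 1))*(-33) = (87 - 52)*(-33) = 35*(-33) = -1155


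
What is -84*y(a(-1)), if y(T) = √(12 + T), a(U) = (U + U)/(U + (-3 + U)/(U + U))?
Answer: -84*√10 ≈ -265.63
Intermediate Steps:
a(U) = 2*U/(U + (-3 + U)/(2*U)) (a(U) = (2*U)/(U + (-3 + U)/((2*U))) = (2*U)/(U + (-3 + U)*(1/(2*U))) = (2*U)/(U + (-3 + U)/(2*U)) = 2*U/(U + (-3 + U)/(2*U)))
-84*y(a(-1)) = -84*√(12 + 4*(-1)²/(-3 - 1 + 2*(-1)²)) = -84*√(12 + 4*1/(-3 - 1 + 2*1)) = -84*√(12 + 4*1/(-3 - 1 + 2)) = -84*√(12 + 4*1/(-2)) = -84*√(12 + 4*1*(-½)) = -84*√(12 - 2) = -84*√10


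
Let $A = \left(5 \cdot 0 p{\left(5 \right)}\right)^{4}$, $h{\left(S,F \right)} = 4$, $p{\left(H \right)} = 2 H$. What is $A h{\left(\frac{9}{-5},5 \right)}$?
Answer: $0$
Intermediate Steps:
$A = 0$ ($A = \left(5 \cdot 0 \cdot 2 \cdot 5\right)^{4} = \left(0 \cdot 10\right)^{4} = 0^{4} = 0$)
$A h{\left(\frac{9}{-5},5 \right)} = 0 \cdot 4 = 0$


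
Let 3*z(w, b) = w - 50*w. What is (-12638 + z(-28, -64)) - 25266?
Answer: -112340/3 ≈ -37447.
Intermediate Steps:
z(w, b) = -49*w/3 (z(w, b) = (w - 50*w)/3 = (-49*w)/3 = -49*w/3)
(-12638 + z(-28, -64)) - 25266 = (-12638 - 49/3*(-28)) - 25266 = (-12638 + 1372/3) - 25266 = -36542/3 - 25266 = -112340/3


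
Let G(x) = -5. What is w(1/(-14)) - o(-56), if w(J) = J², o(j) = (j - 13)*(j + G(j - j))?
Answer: -824963/196 ≈ -4209.0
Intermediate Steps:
o(j) = (-13 + j)*(-5 + j) (o(j) = (j - 13)*(j - 5) = (-13 + j)*(-5 + j))
w(1/(-14)) - o(-56) = (1/(-14))² - (65 + (-56)² - 18*(-56)) = (-1/14)² - (65 + 3136 + 1008) = 1/196 - 1*4209 = 1/196 - 4209 = -824963/196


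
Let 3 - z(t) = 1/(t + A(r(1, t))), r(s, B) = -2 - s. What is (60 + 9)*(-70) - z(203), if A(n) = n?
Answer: -966599/200 ≈ -4833.0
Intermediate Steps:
z(t) = 3 - 1/(-3 + t) (z(t) = 3 - 1/(t + (-2 - 1*1)) = 3 - 1/(t + (-2 - 1)) = 3 - 1/(t - 3) = 3 - 1/(-3 + t))
(60 + 9)*(-70) - z(203) = (60 + 9)*(-70) - (-10 + 3*203)/(-3 + 203) = 69*(-70) - (-10 + 609)/200 = -4830 - 599/200 = -966599/200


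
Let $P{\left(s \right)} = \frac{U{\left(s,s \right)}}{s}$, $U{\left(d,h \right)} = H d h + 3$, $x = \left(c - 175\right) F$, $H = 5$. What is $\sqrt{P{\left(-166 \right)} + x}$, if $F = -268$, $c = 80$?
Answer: $\frac{\sqrt{678703782}}{166} \approx 156.94$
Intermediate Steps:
$x = 25460$ ($x = \left(80 - 175\right) \left(-268\right) = \left(-95\right) \left(-268\right) = 25460$)
$U{\left(d,h \right)} = 3 + 5 d h$ ($U{\left(d,h \right)} = 5 d h + 3 = 3 + 5 d h$)
$P{\left(s \right)} = \frac{3 + 5 s^{2}}{s}$ ($P{\left(s \right)} = \frac{3 + 5 s s}{s} = \frac{3 + 5 s^{2}}{s}$)
$\sqrt{P{\left(-166 \right)} + x} = \sqrt{\left(\frac{3}{-166} + 5 \left(-166\right)\right) + 25460} = \sqrt{\left(3 \left(- \frac{1}{166}\right) - 830\right) + 25460} = \sqrt{\left(- \frac{3}{166} - 830\right) + 25460} = \sqrt{- \frac{137783}{166} + 25460} = \sqrt{\frac{4088577}{166}} = \frac{\sqrt{678703782}}{166}$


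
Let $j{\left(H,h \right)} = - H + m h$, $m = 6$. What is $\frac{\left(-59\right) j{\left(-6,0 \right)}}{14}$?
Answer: $- \frac{177}{7} \approx -25.286$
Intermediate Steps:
$j{\left(H,h \right)} = - H + 6 h$
$\frac{\left(-59\right) j{\left(-6,0 \right)}}{14} = \frac{\left(-59\right) \left(\left(-1\right) \left(-6\right) + 6 \cdot 0\right)}{14} = - 59 \left(6 + 0\right) \frac{1}{14} = \left(-59\right) 6 \cdot \frac{1}{14} = \left(-354\right) \frac{1}{14} = - \frac{177}{7}$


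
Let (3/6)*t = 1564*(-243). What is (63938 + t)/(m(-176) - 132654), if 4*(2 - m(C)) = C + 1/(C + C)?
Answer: 980201728/186712063 ≈ 5.2498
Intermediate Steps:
m(C) = 2 - C/4 - 1/(8*C) (m(C) = 2 - (C + 1/(C + C))/4 = 2 - (C + 1/(2*C))/4 = 2 + (-C/4 - 1/(8*C)) = 2 - C/4 - 1/(8*C))
t = -760104 (t = 2*(1564*(-243)) = 2*(-380052) = -760104)
(63938 + t)/(m(-176) - 132654) = (63938 - 760104)/((2 - 1/4*(-176) - 1/8/(-176)) - 132654) = -696166/((2 + 44 - 1/8*(-1/176)) - 132654) = -696166/((2 + 44 + 1/1408) - 132654) = -696166/(64769/1408 - 132654) = -696166/(-186712063/1408) = -696166*(-1408/186712063) = 980201728/186712063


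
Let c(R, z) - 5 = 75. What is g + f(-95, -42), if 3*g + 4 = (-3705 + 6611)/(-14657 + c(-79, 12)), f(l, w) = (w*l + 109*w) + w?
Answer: -27611744/43731 ≈ -631.40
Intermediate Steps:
c(R, z) = 80 (c(R, z) = 5 + 75 = 80)
f(l, w) = 110*w + l*w (f(l, w) = (l*w + 109*w) + w = (109*w + l*w) + w = 110*w + l*w)
g = -61214/43731 (g = -4/3 + ((-3705 + 6611)/(-14657 + 80))/3 = -4/3 + (2906/(-14577))/3 = -4/3 + (2906*(-1/14577))/3 = -4/3 + (⅓)*(-2906/14577) = -4/3 - 2906/43731 = -61214/43731 ≈ -1.3998)
g + f(-95, -42) = -61214/43731 - 42*(110 - 95) = -61214/43731 - 42*15 = -61214/43731 - 630 = -27611744/43731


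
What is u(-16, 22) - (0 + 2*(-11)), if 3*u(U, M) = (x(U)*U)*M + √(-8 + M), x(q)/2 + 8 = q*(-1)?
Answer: -5566/3 + √14/3 ≈ -1854.1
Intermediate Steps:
x(q) = -16 - 2*q (x(q) = -16 + 2*(q*(-1)) = -16 + 2*(-q) = -16 - 2*q)
u(U, M) = √(-8 + M)/3 + M*U*(-16 - 2*U)/3 (u(U, M) = (((-16 - 2*U)*U)*M + √(-8 + M))/3 = ((U*(-16 - 2*U))*M + √(-8 + M))/3 = (M*U*(-16 - 2*U) + √(-8 + M))/3 = (√(-8 + M) + M*U*(-16 - 2*U))/3 = √(-8 + M)/3 + M*U*(-16 - 2*U)/3)
u(-16, 22) - (0 + 2*(-11)) = (√(-8 + 22)/3 - ⅔*22*(-16)*(8 - 16)) - (0 + 2*(-11)) = (√14/3 - ⅔*22*(-16)*(-8)) - (0 - 22) = (√14/3 - 5632/3) - 1*(-22) = (-5632/3 + √14/3) + 22 = -5566/3 + √14/3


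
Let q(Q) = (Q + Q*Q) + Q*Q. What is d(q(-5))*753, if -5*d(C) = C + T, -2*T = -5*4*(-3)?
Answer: -2259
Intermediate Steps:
T = -30 (T = -(-5*4)*(-3)/2 = -(-10)*(-3) = -½*60 = -30)
q(Q) = Q + 2*Q² (q(Q) = (Q + Q²) + Q² = Q + 2*Q²)
d(C) = 6 - C/5 (d(C) = -(C - 30)/5 = -(-30 + C)/5 = 6 - C/5)
d(q(-5))*753 = (6 - (-1)*(1 + 2*(-5)))*753 = (6 - (-1)*(1 - 10))*753 = (6 - (-1)*(-9))*753 = (6 - ⅕*45)*753 = (6 - 9)*753 = -3*753 = -2259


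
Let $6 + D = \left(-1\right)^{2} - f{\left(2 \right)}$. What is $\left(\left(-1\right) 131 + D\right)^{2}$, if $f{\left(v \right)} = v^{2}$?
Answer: $19600$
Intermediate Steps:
$D = -9$ ($D = -6 + \left(\left(-1\right)^{2} - 2^{2}\right) = -6 + \left(1 - 4\right) = -6 - 3 = -9$)
$\left(\left(-1\right) 131 + D\right)^{2} = \left(\left(-1\right) 131 - 9\right)^{2} = \left(-131 - 9\right)^{2} = \left(-140\right)^{2} = 19600$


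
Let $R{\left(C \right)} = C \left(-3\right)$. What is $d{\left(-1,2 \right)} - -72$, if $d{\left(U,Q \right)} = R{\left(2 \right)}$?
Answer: $66$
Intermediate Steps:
$R{\left(C \right)} = - 3 C$
$d{\left(U,Q \right)} = -6$ ($d{\left(U,Q \right)} = \left(-3\right) 2 = -6$)
$d{\left(-1,2 \right)} - -72 = -6 - -72 = -6 + 72 = 66$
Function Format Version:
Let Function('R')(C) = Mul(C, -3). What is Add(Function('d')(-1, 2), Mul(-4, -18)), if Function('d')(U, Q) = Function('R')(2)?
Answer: 66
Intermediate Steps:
Function('R')(C) = Mul(-3, C)
Function('d')(U, Q) = -6 (Function('d')(U, Q) = Mul(-3, 2) = -6)
Add(Function('d')(-1, 2), Mul(-4, -18)) = Add(-6, Mul(-4, -18)) = Add(-6, 72) = 66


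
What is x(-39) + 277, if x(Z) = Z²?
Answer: 1798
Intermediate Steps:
x(-39) + 277 = (-39)² + 277 = 1521 + 277 = 1798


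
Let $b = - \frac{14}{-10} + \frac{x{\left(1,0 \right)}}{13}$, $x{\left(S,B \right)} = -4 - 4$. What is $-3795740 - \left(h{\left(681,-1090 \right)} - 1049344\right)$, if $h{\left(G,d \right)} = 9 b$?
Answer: $- \frac{178516199}{65} \approx -2.7464 \cdot 10^{6}$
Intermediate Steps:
$x{\left(S,B \right)} = -8$ ($x{\left(S,B \right)} = -4 - 4 = -8$)
$b = \frac{51}{65}$ ($b = - \frac{14}{-10} - \frac{8}{13} = \left(-14\right) \left(- \frac{1}{10}\right) - \frac{8}{13} = \frac{7}{5} - \frac{8}{13} = \frac{51}{65} \approx 0.78462$)
$h{\left(G,d \right)} = \frac{459}{65}$ ($h{\left(G,d \right)} = 9 \cdot \frac{51}{65} = \frac{459}{65}$)
$-3795740 - \left(h{\left(681,-1090 \right)} - 1049344\right) = -3795740 - \left(\frac{459}{65} - 1049344\right) = -3795740 - - \frac{68206901}{65} = -3795740 + \frac{68206901}{65} = - \frac{178516199}{65}$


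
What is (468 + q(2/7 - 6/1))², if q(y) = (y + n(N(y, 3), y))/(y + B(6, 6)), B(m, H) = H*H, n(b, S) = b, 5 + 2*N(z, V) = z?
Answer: 39313768729/179776 ≈ 2.1868e+5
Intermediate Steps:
N(z, V) = -5/2 + z/2
B(m, H) = H²
q(y) = (-5/2 + 3*y/2)/(36 + y) (q(y) = (y + (-5/2 + y/2))/(y + 6²) = (-5/2 + 3*y/2)/(y + 36) = (-5/2 + 3*y/2)/(36 + y))
(468 + q(2/7 - 6/1))² = (468 + (-5 + 3*(2/7 - 6/1))/(2*(36 + (2/7 - 6/1))))² = (468 + (-5 + 3*(2*(⅐) - 6*1))/(2*(36 + (2*(⅐) - 6*1))))² = (468 + (-5 + 3*(2/7 - 6))/(2*(36 + (2/7 - 6))))² = (468 + (-5 + 3*(-40/7))/(2*(36 - 40/7)))² = (468 + (-5 - 120/7)/(2*(212/7)))² = (468 + (½)*(7/212)*(-155/7))² = (468 - 155/424)² = (198277/424)² = 39313768729/179776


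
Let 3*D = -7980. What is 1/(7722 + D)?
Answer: 1/5062 ≈ 0.00019755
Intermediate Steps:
D = -2660 (D = (1/3)*(-7980) = -2660)
1/(7722 + D) = 1/(7722 - 2660) = 1/5062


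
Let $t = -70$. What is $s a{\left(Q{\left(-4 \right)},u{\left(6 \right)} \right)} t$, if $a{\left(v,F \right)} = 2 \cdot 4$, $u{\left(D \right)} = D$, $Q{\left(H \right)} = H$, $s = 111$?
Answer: $-62160$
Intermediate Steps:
$a{\left(v,F \right)} = 8$
$s a{\left(Q{\left(-4 \right)},u{\left(6 \right)} \right)} t = 111 \cdot 8 \left(-70\right) = 888 \left(-70\right) = -62160$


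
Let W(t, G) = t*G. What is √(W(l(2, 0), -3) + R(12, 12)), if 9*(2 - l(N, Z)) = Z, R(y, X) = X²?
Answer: √138 ≈ 11.747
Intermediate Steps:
l(N, Z) = 2 - Z/9
W(t, G) = G*t
√(W(l(2, 0), -3) + R(12, 12)) = √(-3*(2 - ⅑*0) + 12²) = √(-3*(2 + 0) + 144) = √(-3*2 + 144) = √(-6 + 144) = √138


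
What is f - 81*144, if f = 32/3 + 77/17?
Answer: -594089/51 ≈ -11649.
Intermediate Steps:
f = 775/51 (f = 32*(⅓) + 77*(1/17) = 32/3 + 77/17 = 775/51 ≈ 15.196)
f - 81*144 = 775/51 - 81*144 = 775/51 - 11664 = -594089/51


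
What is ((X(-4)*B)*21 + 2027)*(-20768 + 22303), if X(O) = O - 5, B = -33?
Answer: 12685240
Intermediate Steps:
X(O) = -5 + O
((X(-4)*B)*21 + 2027)*(-20768 + 22303) = (((-5 - 4)*(-33))*21 + 2027)*(-20768 + 22303) = (-9*(-33)*21 + 2027)*1535 = (297*21 + 2027)*1535 = (6237 + 2027)*1535 = 8264*1535 = 12685240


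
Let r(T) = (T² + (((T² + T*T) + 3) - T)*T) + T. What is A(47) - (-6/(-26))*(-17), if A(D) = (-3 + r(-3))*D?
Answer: -42108/13 ≈ -3239.1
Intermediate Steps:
r(T) = T + T² + T*(3 - T + 2*T²) (r(T) = (T² + (((T² + T²) + 3) - T)*T) + T = (T² + ((2*T² + 3) - T)*T) + T = (T² + ((3 + 2*T²) - T)*T) + T = (T² + (3 - T + 2*T²)*T) + T = (T² + T*(3 - T + 2*T²)) + T = T + T² + T*(3 - T + 2*T²))
A(D) = -69*D (A(D) = (-3 + 2*(-3)*(2 + (-3)²))*D = (-3 + 2*(-3)*(2 + 9))*D = (-3 + 2*(-3)*11)*D = (-3 - 66)*D = -69*D)
A(47) - (-6/(-26))*(-17) = -69*47 - (-6/(-26))*(-17) = -3243 - (-6*(-1/26))*(-17) = -3243 - 3*(-17)/13 = -3243 - 1*(-51/13) = -3243 + 51/13 = -42108/13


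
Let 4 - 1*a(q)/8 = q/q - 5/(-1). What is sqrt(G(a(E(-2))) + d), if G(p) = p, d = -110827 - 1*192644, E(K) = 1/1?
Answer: I*sqrt(303487) ≈ 550.9*I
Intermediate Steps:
E(K) = 1 (E(K) = 1*1 = 1)
d = -303471 (d = -110827 - 192644 = -303471)
a(q) = -16 (a(q) = 32 - 8*(q/q - 5/(-1)) = 32 - 8*(1 - 5*(-1)) = 32 - 8*(1 + 5) = 32 - 8*6 = 32 - 48 = -16)
sqrt(G(a(E(-2))) + d) = sqrt(-16 - 303471) = sqrt(-303487) = I*sqrt(303487)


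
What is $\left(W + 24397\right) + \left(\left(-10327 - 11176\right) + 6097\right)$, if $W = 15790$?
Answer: $24781$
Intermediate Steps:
$\left(W + 24397\right) + \left(\left(-10327 - 11176\right) + 6097\right) = \left(15790 + 24397\right) + \left(\left(-10327 - 11176\right) + 6097\right) = 40187 + \left(-21503 + 6097\right) = 40187 - 15406 = 24781$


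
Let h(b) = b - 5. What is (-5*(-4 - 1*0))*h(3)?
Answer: -40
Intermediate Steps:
h(b) = -5 + b
(-5*(-4 - 1*0))*h(3) = (-5*(-4 - 1*0))*(-5 + 3) = -5*(-4 + 0)*(-2) = -5*(-4)*(-2) = 20*(-2) = -40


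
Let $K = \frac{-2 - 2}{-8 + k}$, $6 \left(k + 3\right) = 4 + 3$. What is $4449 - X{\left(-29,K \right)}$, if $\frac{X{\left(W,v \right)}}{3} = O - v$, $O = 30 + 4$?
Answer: $\frac{256545}{59} \approx 4348.2$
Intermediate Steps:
$k = - \frac{11}{6}$ ($k = -3 + \frac{4 + 3}{6} = -3 + \frac{1}{6} \cdot 7 = -3 + \frac{7}{6} = - \frac{11}{6} \approx -1.8333$)
$O = 34$
$K = \frac{24}{59}$ ($K = \frac{-2 - 2}{-8 - \frac{11}{6}} = - \frac{4}{- \frac{59}{6}} = \left(-4\right) \left(- \frac{6}{59}\right) = \frac{24}{59} \approx 0.40678$)
$X{\left(W,v \right)} = 102 - 3 v$ ($X{\left(W,v \right)} = 3 \left(34 - v\right) = 102 - 3 v$)
$4449 - X{\left(-29,K \right)} = 4449 - \left(102 - \frac{72}{59}\right) = 4449 - \frac{5946}{59} = \frac{256545}{59}$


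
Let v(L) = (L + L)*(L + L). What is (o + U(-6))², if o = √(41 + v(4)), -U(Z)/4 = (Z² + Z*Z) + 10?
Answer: (328 - √105)² ≈ 1.0097e+5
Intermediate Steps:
v(L) = 4*L² (v(L) = (2*L)*(2*L) = 4*L²)
U(Z) = -40 - 8*Z² (U(Z) = -4*((Z² + Z*Z) + 10) = -4*((Z² + Z²) + 10) = -4*(2*Z² + 10) = -4*(10 + 2*Z²) = -40 - 8*Z²)
o = √105 (o = √(41 + 4*4²) = √(41 + 4*16) = √(41 + 64) = √105 ≈ 10.247)
(o + U(-6))² = (√105 + (-40 - 8*(-6)²))² = (√105 + (-40 - 8*36))² = (√105 + (-40 - 288))² = (√105 - 328)² = (-328 + √105)²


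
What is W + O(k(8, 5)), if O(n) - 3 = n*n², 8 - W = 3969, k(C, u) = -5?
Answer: -4083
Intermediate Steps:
W = -3961 (W = 8 - 1*3969 = 8 - 3969 = -3961)
O(n) = 3 + n³ (O(n) = 3 + n*n² = 3 + n³)
W + O(k(8, 5)) = -3961 + (3 + (-5)³) = -3961 + (3 - 125) = -3961 - 122 = -4083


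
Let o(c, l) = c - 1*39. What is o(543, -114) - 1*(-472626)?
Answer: 473130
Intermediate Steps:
o(c, l) = -39 + c (o(c, l) = c - 39 = -39 + c)
o(543, -114) - 1*(-472626) = (-39 + 543) - 1*(-472626) = 504 + 472626 = 473130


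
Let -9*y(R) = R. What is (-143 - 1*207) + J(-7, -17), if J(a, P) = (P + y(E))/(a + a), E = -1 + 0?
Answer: -21974/63 ≈ -348.79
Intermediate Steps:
E = -1
y(R) = -R/9
J(a, P) = (⅑ + P)/(2*a) (J(a, P) = (P - ⅑*(-1))/(a + a) = (P + ⅑)/((2*a)) = (⅑ + P)*(1/(2*a)) = (⅑ + P)/(2*a))
(-143 - 1*207) + J(-7, -17) = (-143 - 1*207) + (1/18)*(1 + 9*(-17))/(-7) = (-143 - 207) + (1/18)*(-⅐)*(1 - 153) = -350 + (1/18)*(-⅐)*(-152) = -350 + 76/63 = -21974/63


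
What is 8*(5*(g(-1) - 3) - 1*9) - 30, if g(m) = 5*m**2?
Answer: -22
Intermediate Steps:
8*(5*(g(-1) - 3) - 1*9) - 30 = 8*(5*(5*(-1)**2 - 3) - 1*9) - 30 = 8*(5*(5*1 - 3) - 9) - 30 = 8*(5*(5 - 3) - 9) - 30 = 8*(5*2 - 9) - 30 = 8*(10 - 9) - 30 = 8*1 - 30 = 8 - 30 = -22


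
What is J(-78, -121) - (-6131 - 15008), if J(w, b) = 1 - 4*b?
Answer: 21624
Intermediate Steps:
J(-78, -121) - (-6131 - 15008) = (1 - 4*(-121)) - (-6131 - 15008) = (1 + 484) - 1*(-21139) = 485 + 21139 = 21624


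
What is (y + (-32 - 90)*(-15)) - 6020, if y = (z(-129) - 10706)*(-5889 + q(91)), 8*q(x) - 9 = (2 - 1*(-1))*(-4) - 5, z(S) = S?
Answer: 63813960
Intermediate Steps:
q(x) = -1 (q(x) = 9/8 + ((2 - 1*(-1))*(-4) - 5)/8 = 9/8 + ((2 + 1)*(-4) - 5)/8 = 9/8 + (3*(-4) - 5)/8 = 9/8 + (-12 - 5)/8 = 9/8 + (1/8)*(-17) = 9/8 - 17/8 = -1)
y = 63818150 (y = (-129 - 10706)*(-5889 - 1) = -10835*(-5890) = 63818150)
(y + (-32 - 90)*(-15)) - 6020 = (63818150 + (-32 - 90)*(-15)) - 6020 = (63818150 - 122*(-15)) - 6020 = (63818150 + 1830) - 6020 = 63819980 - 6020 = 63813960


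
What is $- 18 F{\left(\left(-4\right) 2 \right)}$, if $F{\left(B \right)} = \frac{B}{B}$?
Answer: $-18$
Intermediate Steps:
$F{\left(B \right)} = 1$
$- 18 F{\left(\left(-4\right) 2 \right)} = \left(-18\right) 1 = -18$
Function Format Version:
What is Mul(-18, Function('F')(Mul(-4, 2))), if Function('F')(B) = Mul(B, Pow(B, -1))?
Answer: -18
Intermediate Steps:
Function('F')(B) = 1
Mul(-18, Function('F')(Mul(-4, 2))) = Mul(-18, 1) = -18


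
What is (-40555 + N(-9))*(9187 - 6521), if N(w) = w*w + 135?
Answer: -107543774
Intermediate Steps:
N(w) = 135 + w² (N(w) = w² + 135 = 135 + w²)
(-40555 + N(-9))*(9187 - 6521) = (-40555 + (135 + (-9)²))*(9187 - 6521) = (-40555 + (135 + 81))*2666 = (-40555 + 216)*2666 = -40339*2666 = -107543774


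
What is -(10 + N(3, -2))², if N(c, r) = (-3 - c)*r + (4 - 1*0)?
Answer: -676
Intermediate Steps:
N(c, r) = 4 + r*(-3 - c) (N(c, r) = r*(-3 - c) + (4 + 0) = r*(-3 - c) + 4 = 4 + r*(-3 - c))
-(10 + N(3, -2))² = -(10 + (4 - 3*(-2) - 1*3*(-2)))² = -(10 + (4 + 6 + 6))² = -(10 + 16)² = -1*26² = -1*676 = -676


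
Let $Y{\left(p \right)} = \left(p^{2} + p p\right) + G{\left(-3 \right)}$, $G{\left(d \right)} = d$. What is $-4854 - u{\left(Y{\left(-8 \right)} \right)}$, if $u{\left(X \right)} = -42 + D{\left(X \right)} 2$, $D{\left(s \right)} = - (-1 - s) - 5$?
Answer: $-5054$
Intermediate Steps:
$D{\left(s \right)} = -4 + s$ ($D{\left(s \right)} = \left(1 + s\right) - 5 = -4 + s$)
$Y{\left(p \right)} = -3 + 2 p^{2}$ ($Y{\left(p \right)} = \left(p^{2} + p p\right) - 3 = \left(p^{2} + p^{2}\right) - 3 = 2 p^{2} - 3 = -3 + 2 p^{2}$)
$u{\left(X \right)} = -50 + 2 X$ ($u{\left(X \right)} = -42 + \left(-4 + X\right) 2 = -42 + \left(-8 + 2 X\right) = -50 + 2 X$)
$-4854 - u{\left(Y{\left(-8 \right)} \right)} = -4854 - \left(-50 + 2 \left(-3 + 2 \left(-8\right)^{2}\right)\right) = -4854 - \left(-50 + 2 \left(-3 + 2 \cdot 64\right)\right) = -4854 - \left(-50 + 2 \left(-3 + 128\right)\right) = -4854 - \left(-50 + 2 \cdot 125\right) = -4854 - \left(-50 + 250\right) = -4854 - 200 = -5054$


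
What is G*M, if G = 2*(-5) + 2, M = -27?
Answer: 216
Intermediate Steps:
G = -8 (G = -10 + 2 = -8)
G*M = -8*(-27) = 216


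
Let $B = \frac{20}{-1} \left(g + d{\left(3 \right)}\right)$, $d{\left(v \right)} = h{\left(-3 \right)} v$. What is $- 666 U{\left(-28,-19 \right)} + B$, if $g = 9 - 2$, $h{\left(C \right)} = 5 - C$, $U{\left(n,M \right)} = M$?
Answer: $12034$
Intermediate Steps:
$g = 7$
$d{\left(v \right)} = 8 v$ ($d{\left(v \right)} = \left(5 - -3\right) v = \left(5 + 3\right) v = 8 v$)
$B = -620$ ($B = \frac{20}{-1} \left(7 + 8 \cdot 3\right) = 20 \left(-1\right) \left(7 + 24\right) = \left(-20\right) 31 = -620$)
$- 666 U{\left(-28,-19 \right)} + B = \left(-666\right) \left(-19\right) - 620 = 12654 - 620 = 12034$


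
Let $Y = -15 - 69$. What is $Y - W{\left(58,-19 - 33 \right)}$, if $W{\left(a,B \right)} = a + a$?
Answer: $-200$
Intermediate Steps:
$W{\left(a,B \right)} = 2 a$
$Y = -84$ ($Y = -15 - 69 = -84$)
$Y - W{\left(58,-19 - 33 \right)} = -84 - 2 \cdot 58 = -84 - 116 = -200$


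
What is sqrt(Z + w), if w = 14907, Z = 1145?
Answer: 2*sqrt(4013) ≈ 126.70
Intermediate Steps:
sqrt(Z + w) = sqrt(1145 + 14907) = sqrt(16052) = 2*sqrt(4013)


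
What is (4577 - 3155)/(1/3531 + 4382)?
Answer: 5021082/15472843 ≈ 0.32451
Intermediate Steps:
(4577 - 3155)/(1/3531 + 4382) = 1422/(1/3531 + 4382) = 1422/(15472843/3531) = 1422*(3531/15472843) = 5021082/15472843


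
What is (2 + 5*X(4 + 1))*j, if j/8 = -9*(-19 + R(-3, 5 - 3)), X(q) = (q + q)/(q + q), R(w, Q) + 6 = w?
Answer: 14112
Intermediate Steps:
R(w, Q) = -6 + w
X(q) = 1 (X(q) = (2*q)/((2*q)) = (2*q)*(1/(2*q)) = 1)
j = 2016 (j = 8*(-9*(-19 + (-6 - 3))) = 8*(-9*(-19 - 9)) = 8*(-9*(-28)) = 8*252 = 2016)
(2 + 5*X(4 + 1))*j = (2 + 5*1)*2016 = (2 + 5)*2016 = 7*2016 = 14112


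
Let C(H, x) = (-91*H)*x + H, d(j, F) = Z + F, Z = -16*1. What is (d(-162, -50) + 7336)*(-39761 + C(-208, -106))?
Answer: -14876869990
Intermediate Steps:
Z = -16
d(j, F) = -16 + F
C(H, x) = H - 91*H*x (C(H, x) = -91*H*x + H = H - 91*H*x)
(d(-162, -50) + 7336)*(-39761 + C(-208, -106)) = ((-16 - 50) + 7336)*(-39761 - 208*(1 - 91*(-106))) = (-66 + 7336)*(-39761 - 208*(1 + 9646)) = 7270*(-39761 - 208*9647) = 7270*(-39761 - 2006576) = 7270*(-2046337) = -14876869990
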